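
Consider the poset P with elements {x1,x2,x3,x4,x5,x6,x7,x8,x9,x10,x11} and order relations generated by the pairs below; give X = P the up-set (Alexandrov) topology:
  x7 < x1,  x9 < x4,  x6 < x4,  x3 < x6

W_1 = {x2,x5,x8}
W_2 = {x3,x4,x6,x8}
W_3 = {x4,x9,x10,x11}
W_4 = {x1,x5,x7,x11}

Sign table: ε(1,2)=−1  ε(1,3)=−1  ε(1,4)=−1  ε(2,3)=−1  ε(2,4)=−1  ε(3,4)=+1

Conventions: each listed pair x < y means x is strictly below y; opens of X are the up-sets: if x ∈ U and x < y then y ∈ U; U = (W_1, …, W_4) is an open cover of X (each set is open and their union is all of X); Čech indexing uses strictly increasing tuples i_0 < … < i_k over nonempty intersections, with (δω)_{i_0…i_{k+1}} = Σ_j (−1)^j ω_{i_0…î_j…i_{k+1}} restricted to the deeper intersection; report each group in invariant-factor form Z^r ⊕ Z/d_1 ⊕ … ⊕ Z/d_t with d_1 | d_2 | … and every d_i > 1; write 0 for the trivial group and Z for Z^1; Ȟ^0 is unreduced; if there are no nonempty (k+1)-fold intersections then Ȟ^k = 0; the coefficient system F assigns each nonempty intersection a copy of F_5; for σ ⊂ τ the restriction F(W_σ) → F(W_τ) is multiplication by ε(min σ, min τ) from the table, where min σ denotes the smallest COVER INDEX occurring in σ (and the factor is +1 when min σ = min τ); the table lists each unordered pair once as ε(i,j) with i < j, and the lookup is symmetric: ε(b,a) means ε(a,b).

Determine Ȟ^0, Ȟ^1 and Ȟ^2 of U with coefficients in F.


cover nerve:
  W12={x8} W14={x5} W23={x4} W34={x11}
C dims 4,4; δ0: rk_F5 4
Ȟ^0: (4−4)−0=0 ⇒ 0
Ȟ^1: (4−0)−4=0 ⇒ 0
Ȟ^2: (0−0)−0=0 ⇒ 0

Ȟ^0 = 0,  Ȟ^1 = 0,  Ȟ^2 = 0


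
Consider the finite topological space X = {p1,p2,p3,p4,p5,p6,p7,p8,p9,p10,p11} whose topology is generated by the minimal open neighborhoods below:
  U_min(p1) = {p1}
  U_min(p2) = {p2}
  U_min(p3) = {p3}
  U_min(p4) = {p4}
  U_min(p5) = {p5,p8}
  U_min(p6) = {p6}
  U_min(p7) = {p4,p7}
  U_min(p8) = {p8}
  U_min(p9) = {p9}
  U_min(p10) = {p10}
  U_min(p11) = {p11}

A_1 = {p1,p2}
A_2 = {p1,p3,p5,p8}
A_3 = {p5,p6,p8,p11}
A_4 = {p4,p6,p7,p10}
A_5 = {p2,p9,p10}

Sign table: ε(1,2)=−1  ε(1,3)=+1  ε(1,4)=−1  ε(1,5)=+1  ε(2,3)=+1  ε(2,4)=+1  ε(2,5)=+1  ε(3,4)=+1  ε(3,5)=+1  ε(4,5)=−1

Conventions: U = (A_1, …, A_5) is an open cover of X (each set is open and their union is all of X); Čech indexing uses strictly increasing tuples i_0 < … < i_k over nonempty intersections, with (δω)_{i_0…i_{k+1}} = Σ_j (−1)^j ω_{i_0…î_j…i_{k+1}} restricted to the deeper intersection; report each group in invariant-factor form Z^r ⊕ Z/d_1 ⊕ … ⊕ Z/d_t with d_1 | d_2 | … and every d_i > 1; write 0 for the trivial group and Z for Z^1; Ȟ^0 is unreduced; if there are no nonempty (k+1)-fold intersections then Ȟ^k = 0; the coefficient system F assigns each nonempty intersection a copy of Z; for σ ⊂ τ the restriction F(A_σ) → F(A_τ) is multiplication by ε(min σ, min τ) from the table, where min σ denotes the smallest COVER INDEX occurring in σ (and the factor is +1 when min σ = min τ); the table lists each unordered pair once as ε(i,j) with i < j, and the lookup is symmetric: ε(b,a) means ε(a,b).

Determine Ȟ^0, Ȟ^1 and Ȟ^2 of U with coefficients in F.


nerve simplices:
  A12={p1} A15={p2} A23={p5,p8} A34={p6} A45={p10}
C dims 5,5; δ0: rk 4, SNF 1^4
degree 0: 5−4−0 = 1 → Ȟ^0 ≅ Z
degree 1: 5−0−4 = 1 → Ȟ^1 ≅ Z
degree 2: 0−0−0 = 0 → Ȟ^2 ≅ 0

Ȟ^0(U;F) ≅ Z, Ȟ^1(U;F) ≅ Z and Ȟ^2(U;F) ≅ 0


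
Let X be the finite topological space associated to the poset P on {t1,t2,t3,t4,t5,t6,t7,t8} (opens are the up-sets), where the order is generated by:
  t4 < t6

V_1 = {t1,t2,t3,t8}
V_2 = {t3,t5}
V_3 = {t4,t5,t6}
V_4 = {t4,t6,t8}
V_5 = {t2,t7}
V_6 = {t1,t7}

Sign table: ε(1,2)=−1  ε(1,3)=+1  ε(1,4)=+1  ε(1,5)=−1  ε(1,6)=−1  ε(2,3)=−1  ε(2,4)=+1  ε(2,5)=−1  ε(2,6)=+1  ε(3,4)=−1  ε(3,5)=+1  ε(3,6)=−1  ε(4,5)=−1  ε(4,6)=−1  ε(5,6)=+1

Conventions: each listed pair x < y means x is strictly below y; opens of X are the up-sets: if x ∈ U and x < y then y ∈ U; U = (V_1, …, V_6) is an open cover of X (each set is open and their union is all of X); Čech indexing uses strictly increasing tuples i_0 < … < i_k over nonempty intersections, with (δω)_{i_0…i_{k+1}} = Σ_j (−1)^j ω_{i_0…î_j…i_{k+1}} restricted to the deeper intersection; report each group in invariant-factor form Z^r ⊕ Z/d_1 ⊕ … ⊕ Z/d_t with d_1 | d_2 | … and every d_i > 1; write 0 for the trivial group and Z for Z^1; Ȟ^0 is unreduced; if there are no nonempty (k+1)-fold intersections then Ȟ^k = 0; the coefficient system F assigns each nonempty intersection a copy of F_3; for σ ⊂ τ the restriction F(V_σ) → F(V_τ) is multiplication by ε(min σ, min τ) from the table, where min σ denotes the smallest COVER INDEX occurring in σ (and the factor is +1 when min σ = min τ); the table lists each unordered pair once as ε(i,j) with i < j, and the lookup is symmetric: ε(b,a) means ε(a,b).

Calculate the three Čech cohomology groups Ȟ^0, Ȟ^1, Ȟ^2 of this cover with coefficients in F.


Ȟ^0(U;F) ≅ 0,  Ȟ^1(U;F) ≅ Z/3,  Ȟ^2(U;F) ≅ 0

nerve of the cover:
  V12={t3} V14={t8} V15={t2} V16={t1} V23={t5} V34={t4,t6} V56={t7}
C dims 6,7; δ0: rk_F3 6
Ȟ^0 = (6 − 6) − 0 = 0, so Ȟ^0 ≅ 0
Ȟ^1 = (7 − 0) − 6 = 1, so Ȟ^1 ≅ Z/3
Ȟ^2 = (0 − 0) − 0 = 0, so Ȟ^2 ≅ 0


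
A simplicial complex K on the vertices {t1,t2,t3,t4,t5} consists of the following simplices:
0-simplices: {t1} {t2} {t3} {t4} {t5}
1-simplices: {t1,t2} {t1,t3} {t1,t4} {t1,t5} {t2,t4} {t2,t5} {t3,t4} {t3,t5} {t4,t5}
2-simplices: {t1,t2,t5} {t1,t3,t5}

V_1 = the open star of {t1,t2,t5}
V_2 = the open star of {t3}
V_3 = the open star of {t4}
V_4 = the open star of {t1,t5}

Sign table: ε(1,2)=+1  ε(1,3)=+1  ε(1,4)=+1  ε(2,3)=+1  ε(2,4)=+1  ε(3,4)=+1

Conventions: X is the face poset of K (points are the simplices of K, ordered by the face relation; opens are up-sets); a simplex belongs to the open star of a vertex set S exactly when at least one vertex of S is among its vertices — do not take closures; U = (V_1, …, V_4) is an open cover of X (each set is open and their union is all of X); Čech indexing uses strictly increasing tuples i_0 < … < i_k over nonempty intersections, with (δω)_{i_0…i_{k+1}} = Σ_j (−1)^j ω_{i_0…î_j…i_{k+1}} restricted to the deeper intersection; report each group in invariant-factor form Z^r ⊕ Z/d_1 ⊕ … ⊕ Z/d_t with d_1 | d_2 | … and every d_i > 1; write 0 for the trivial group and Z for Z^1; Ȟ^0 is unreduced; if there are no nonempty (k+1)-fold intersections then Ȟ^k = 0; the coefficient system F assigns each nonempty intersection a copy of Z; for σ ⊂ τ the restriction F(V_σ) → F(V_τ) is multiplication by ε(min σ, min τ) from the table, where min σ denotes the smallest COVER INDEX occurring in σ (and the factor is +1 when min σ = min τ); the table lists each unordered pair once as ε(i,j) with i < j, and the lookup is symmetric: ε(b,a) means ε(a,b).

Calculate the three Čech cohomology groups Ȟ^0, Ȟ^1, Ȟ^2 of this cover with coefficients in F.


nonempty intersections:
  V1={{t1},{t2},{t5},{t1,t2},{t1,t3},{t1,t4},{t1,t5},{t2,t4},{t2,t5},{t3,t5},{t4,t5},{t1,t2,t5},{t1,t3,t5}} V2={{t3},{t1,t3},{t3,t4},{t3,t5},{t1,t3,t5}} V3={{t4},{t1,t4},{t2,t4},{t3,t4},{t4,t5}} V4={{t1},{t5},{t1,t2},{t1,t3},{t1,t4},{t1,t5},{t2,t5},{t3,t5},{t4,t5},{t1,t2,t5},{t1,t3,t5}}
  V12={{t1,t3},{t3,t5},{t1,t3,t5}} V13={{t1,t4},{t2,t4},{t4,t5}} V14={{t1},{t5},{t1,t2},{t1,t3},{t1,t4},{t1,t5},{t2,t5},{t3,t5},{t4,t5},{t1,t2,t5},{t1,t3,t5}} V23={{t3,t4}} V24={{t1,t3},{t3,t5},{t1,t3,t5}} V34={{t1,t4},{t4,t5}}
  V124={{t1,t3},{t3,t5},{t1,t3,t5}} V134={{t1,t4},{t4,t5}}
C dims 4,6,2; δ0: rk 3, SNF 1^3; δ1: rk 2, SNF 1^2
Ȟ^0: (4−3)−0=1 ⇒ Z
Ȟ^1: (6−2)−3=1 ⇒ Z
Ȟ^2: (2−0)−2=0 ⇒ 0

Ȟ^0 = Z, Ȟ^1 = Z and Ȟ^2 = 0


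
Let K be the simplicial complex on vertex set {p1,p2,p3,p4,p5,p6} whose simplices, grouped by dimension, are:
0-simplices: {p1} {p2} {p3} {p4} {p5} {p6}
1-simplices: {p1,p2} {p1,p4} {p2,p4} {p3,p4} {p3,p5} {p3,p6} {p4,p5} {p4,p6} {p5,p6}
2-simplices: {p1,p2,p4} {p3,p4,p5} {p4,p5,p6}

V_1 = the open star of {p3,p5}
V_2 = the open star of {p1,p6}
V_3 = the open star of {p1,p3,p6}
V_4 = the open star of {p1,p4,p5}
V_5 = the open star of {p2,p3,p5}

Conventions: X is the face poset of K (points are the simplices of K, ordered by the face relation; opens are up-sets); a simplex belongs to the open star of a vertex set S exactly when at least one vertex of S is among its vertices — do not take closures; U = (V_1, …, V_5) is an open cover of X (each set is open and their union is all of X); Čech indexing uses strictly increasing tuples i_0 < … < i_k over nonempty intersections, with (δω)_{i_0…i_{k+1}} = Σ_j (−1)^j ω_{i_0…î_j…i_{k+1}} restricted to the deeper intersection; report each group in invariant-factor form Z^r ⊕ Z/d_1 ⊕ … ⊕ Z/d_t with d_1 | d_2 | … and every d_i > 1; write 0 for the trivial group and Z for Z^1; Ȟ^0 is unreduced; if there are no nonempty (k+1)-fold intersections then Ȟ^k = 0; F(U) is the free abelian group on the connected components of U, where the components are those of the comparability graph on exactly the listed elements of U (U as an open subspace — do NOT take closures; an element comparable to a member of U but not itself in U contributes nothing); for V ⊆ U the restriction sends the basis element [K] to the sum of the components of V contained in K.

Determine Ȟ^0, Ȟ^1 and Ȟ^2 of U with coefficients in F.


nonempty overlaps:
  V1={{p3},{p5},{p3,p4},{p3,p5},{p3,p6},{p4,p5},{p5,p6},{p3,p4,p5},{p4,p5,p6}} V2={{p1},{p6},{p1,p2},{p1,p4},{p3,p6},{p4,p6},{p5,p6},{p1,p2,p4},{p4,p5,p6}} V3={{p1},{p3},{p6},{p1,p2},{p1,p4},{p3,p4},{p3,p5},{p3,p6},{p4,p6},{p5,p6},{p1,p2,p4},{p3,p4,p5},{p4,p5,p6}} V4={{p1},{p4},{p5},{p1,p2},{p1,p4},{p2,p4},{p3,p4},{p3,p5},{p4,p5},{p4,p6},{p5,p6},{p1,p2,p4},{p3,p4,p5},{p4,p5,p6}} V5={{p2},{p3},{p5},{p1,p2},{p2,p4},{p3,p4},{p3,p5},{p3,p6},{p4,p5},{p5,p6},{p1,p2,p4},{p3,p4,p5},{p4,p5,p6}}
  V12={{p3,p6},{p5,p6},{p4,p5,p6}} V13={{p3},{p3,p4},{p3,p5},{p3,p6},{p5,p6},{p3,p4,p5},{p4,p5,p6}} V14={{p5},{p3,p4},{p3,p5},{p4,p5},{p5,p6},{p3,p4,p5},{p4,p5,p6}} V15={{p3},{p5},{p3,p4},{p3,p5},{p3,p6},{p4,p5},{p5,p6},{p3,p4,p5},{p4,p5,p6}} V23={{p1},{p6},{p1,p2},{p1,p4},{p3,p6},{p4,p6},{p5,p6},{p1,p2,p4},{p4,p5,p6}} V24={{p1},{p1,p2},{p1,p4},{p4,p6},{p5,p6},{p1,p2,p4},{p4,p5,p6}} V25={{p1,p2},{p3,p6},{p5,p6},{p1,p2,p4},{p4,p5,p6}} V34={{p1},{p1,p2},{p1,p4},{p3,p4},{p3,p5},{p4,p6},{p5,p6},{p1,p2,p4},{p3,p4,p5},{p4,p5,p6}} V35={{p3},{p1,p2},{p3,p4},{p3,p5},{p3,p6},{p5,p6},{p1,p2,p4},{p3,p4,p5},{p4,p5,p6}} V45={{p5},{p1,p2},{p2,p4},{p3,p4},{p3,p5},{p4,p5},{p5,p6},{p1,p2,p4},{p3,p4,p5},{p4,p5,p6}}
  V123={{p3,p6},{p5,p6},{p4,p5,p6}} V124={{p5,p6},{p4,p5,p6}} V125={{p3,p6},{p5,p6},{p4,p5,p6}} V134={{p3,p4},{p3,p5},{p5,p6},{p3,p4,p5},{p4,p5,p6}} V135={{p3},{p3,p4},{p3,p5},{p3,p6},{p5,p6},{p3,p4,p5},{p4,p5,p6}} V145={{p5},{p3,p4},{p3,p5},{p4,p5},{p5,p6},{p3,p4,p5},{p4,p5,p6}} V234={{p1},{p1,p2},{p1,p4},{p4,p6},{p5,p6},{p1,p2,p4},{p4,p5,p6}} V235={{p1,p2},{p3,p6},{p5,p6},{p1,p2,p4},{p4,p5,p6}} V245={{p1,p2},{p5,p6},{p1,p2,p4},{p4,p5,p6}} V345={{p1,p2},{p3,p4},{p3,p5},{p5,p6},{p1,p2,p4},{p3,p4,p5},{p4,p5,p6}}
  V1234={{p5,p6},{p4,p5,p6}} V1235={{p3,p6},{p5,p6},{p4,p5,p6}} V1245={{p5,p6},{p4,p5,p6}} V1345={{p3,p4},{p3,p5},{p5,p6},{p3,p4,p5},{p4,p5,p6}} V2345={{p1,p2},{p5,p6},{p1,p2,p4},{p4,p5,p6}}
  V12345={{p5,p6},{p4,p5,p6}}
components per intersection:
  V1: {{p3},{p5},{p3,p4},{p3,p5},{p3,p6},{p4,p5},{p5,p6},{p3,p4,p5},{p4,p5,p6}}
  V2: {{p1},{p1,p2},{p1,p4},{p1,p2,p4}} {{p6},{p3,p6},{p4,p6},{p5,p6},{p4,p5,p6}}
  V3: {{p1},{p1,p2},{p1,p4},{p1,p2,p4}} {{p3},{p6},{p3,p4},{p3,p5},{p3,p6},{p4,p6},{p5,p6},{p3,p4,p5},{p4,p5,p6}}
  V4: {{p1},{p4},{p5},{p1,p2},{p1,p4},{p2,p4},{p3,p4},{p3,p5},{p4,p5},{p4,p6},{p5,p6},{p1,p2,p4},{p3,p4,p5},{p4,p5,p6}}
  V5: {{p2},{p1,p2},{p2,p4},{p1,p2,p4}} {{p3},{p5},{p3,p4},{p3,p5},{p3,p6},{p4,p5},{p5,p6},{p3,p4,p5},{p4,p5,p6}}
  V12: {{p3,p6}} {{p5,p6},{p4,p5,p6}}
  V13: {{p3},{p3,p4},{p3,p5},{p3,p6},{p3,p4,p5}} {{p5,p6},{p4,p5,p6}}
  V14: {{p5},{p3,p4},{p3,p5},{p4,p5},{p5,p6},{p3,p4,p5},{p4,p5,p6}}
  V15: {{p3},{p5},{p3,p4},{p3,p5},{p3,p6},{p4,p5},{p5,p6},{p3,p4,p5},{p4,p5,p6}}
  V23: {{p1},{p1,p2},{p1,p4},{p1,p2,p4}} {{p6},{p3,p6},{p4,p6},{p5,p6},{p4,p5,p6}}
  V24: {{p1},{p1,p2},{p1,p4},{p1,p2,p4}} {{p4,p6},{p5,p6},{p4,p5,p6}}
  V25: {{p1,p2},{p1,p2,p4}} {{p3,p6}} {{p5,p6},{p4,p5,p6}}
  V34: {{p1},{p1,p2},{p1,p4},{p1,p2,p4}} {{p3,p4},{p3,p5},{p3,p4,p5}} {{p4,p6},{p5,p6},{p4,p5,p6}}
  V35: {{p3},{p3,p4},{p3,p5},{p3,p6},{p3,p4,p5}} {{p1,p2},{p1,p2,p4}} {{p5,p6},{p4,p5,p6}}
  V45: {{p5},{p3,p4},{p3,p5},{p4,p5},{p5,p6},{p3,p4,p5},{p4,p5,p6}} {{p1,p2},{p2,p4},{p1,p2,p4}}
  V123: {{p3,p6}} {{p5,p6},{p4,p5,p6}}
  V124: {{p5,p6},{p4,p5,p6}}
  V125: {{p3,p6}} {{p5,p6},{p4,p5,p6}}
  V134: {{p3,p4},{p3,p5},{p3,p4,p5}} {{p5,p6},{p4,p5,p6}}
  V135: {{p3},{p3,p4},{p3,p5},{p3,p6},{p3,p4,p5}} {{p5,p6},{p4,p5,p6}}
  V145: {{p5},{p3,p4},{p3,p5},{p4,p5},{p5,p6},{p3,p4,p5},{p4,p5,p6}}
  V234: {{p1},{p1,p2},{p1,p4},{p1,p2,p4}} {{p4,p6},{p5,p6},{p4,p5,p6}}
  V235: {{p1,p2},{p1,p2,p4}} {{p3,p6}} {{p5,p6},{p4,p5,p6}}
  V245: {{p1,p2},{p1,p2,p4}} {{p5,p6},{p4,p5,p6}}
  V345: {{p1,p2},{p1,p2,p4}} {{p3,p4},{p3,p5},{p3,p4,p5}} {{p5,p6},{p4,p5,p6}}
  V1234: {{p5,p6},{p4,p5,p6}}
  V1235: {{p3,p6}} {{p5,p6},{p4,p5,p6}}
  V1245: {{p5,p6},{p4,p5,p6}}
  V1345: {{p3,p4},{p3,p5},{p3,p4,p5}} {{p5,p6},{p4,p5,p6}}
  V2345: {{p1,p2},{p1,p2,p4}} {{p5,p6},{p4,p5,p6}}
  V12345: {{p5,p6},{p4,p5,p6}}
C dims 8,21,20,8; δ0: rk 7, SNF 1^7; δ1: rk 13, SNF 1^13; δ2: rk 7, SNF 1^7
degree 0: 8−7−0 = 1 → Ȟ^0 ≅ Z
degree 1: 21−13−7 = 1 → Ȟ^1 ≅ Z
degree 2: 20−7−13 = 0 → Ȟ^2 ≅ 0

Ȟ^0(U;F) ≅ Z, Ȟ^1(U;F) ≅ Z, Ȟ^2(U;F) ≅ 0


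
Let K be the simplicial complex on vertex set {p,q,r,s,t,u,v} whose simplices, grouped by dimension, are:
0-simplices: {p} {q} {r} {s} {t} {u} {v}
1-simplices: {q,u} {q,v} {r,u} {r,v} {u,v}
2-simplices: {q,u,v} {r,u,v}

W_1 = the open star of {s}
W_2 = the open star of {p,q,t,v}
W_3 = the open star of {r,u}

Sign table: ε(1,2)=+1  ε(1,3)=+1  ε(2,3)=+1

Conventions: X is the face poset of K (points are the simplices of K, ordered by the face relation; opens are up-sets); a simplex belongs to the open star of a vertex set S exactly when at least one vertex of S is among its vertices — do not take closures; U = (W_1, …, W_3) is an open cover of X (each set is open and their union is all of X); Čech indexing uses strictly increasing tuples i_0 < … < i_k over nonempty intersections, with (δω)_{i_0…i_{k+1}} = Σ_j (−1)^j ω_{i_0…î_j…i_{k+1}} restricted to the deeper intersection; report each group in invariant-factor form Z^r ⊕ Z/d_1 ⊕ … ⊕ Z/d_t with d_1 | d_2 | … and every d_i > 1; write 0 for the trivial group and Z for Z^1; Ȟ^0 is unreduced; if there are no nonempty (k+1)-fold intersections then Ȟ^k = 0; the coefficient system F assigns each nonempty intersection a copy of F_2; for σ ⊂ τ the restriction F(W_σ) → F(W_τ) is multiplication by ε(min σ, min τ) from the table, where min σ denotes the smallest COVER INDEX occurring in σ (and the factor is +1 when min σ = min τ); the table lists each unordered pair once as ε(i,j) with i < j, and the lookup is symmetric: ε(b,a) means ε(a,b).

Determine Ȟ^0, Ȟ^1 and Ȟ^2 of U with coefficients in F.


Ȟ^0 ≅ Z/2 ⊕ Z/2, Ȟ^1 ≅ 0 and Ȟ^2 ≅ 0

nerve simplices:
  W1={{s}} W2={{p},{q},{t},{v},{q,u},{q,v},{r,v},{u,v},{q,u,v},{r,u,v}} W3={{r},{u},{q,u},{r,u},{r,v},{u,v},{q,u,v},{r,u,v}}
  W23={{q,u},{r,v},{u,v},{q,u,v},{r,u,v}}
C dims 3,1; δ0: rk_F2 1
degree 0: 3−1−0 = 2 → Ȟ^0 ≅ Z/2 ⊕ Z/2
degree 1: 1−0−1 = 0 → Ȟ^1 ≅ 0
degree 2: 0−0−0 = 0 → Ȟ^2 ≅ 0


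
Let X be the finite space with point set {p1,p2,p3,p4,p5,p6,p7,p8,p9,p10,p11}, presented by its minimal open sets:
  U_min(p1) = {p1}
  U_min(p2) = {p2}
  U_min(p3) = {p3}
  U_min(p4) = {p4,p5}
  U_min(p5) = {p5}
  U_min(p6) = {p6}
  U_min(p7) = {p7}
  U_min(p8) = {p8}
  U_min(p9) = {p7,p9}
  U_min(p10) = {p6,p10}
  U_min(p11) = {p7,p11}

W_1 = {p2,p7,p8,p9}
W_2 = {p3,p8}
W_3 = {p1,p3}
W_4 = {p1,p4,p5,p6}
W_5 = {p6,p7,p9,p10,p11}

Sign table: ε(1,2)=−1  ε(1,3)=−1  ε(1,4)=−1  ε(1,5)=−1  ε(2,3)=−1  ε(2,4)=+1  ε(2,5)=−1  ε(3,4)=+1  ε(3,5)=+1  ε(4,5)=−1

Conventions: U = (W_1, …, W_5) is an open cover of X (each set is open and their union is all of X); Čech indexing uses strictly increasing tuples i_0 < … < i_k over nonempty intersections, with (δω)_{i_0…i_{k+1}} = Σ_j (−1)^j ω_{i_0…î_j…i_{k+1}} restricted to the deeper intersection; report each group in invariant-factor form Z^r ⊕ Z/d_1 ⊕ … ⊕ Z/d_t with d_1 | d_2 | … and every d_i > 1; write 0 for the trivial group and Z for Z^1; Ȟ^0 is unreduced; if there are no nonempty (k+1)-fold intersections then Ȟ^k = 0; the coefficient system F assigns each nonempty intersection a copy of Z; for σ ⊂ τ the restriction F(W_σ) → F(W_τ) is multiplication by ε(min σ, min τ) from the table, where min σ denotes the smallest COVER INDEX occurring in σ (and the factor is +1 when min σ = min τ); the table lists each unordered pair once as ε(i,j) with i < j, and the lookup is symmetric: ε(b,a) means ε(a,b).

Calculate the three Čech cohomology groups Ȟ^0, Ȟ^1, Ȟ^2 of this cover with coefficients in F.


Ȟ^0 = Z,  Ȟ^1 = Z,  Ȟ^2 = 0

nonempty overlaps:
  W12={p8} W15={p7,p9} W23={p3} W34={p1} W45={p6}
C dims 5,5; δ0: rk 4, SNF 1^4
degree 0: 5−4−0 = 1 → Ȟ^0 ≅ Z
degree 1: 5−0−4 = 1 → Ȟ^1 ≅ Z
degree 2: 0−0−0 = 0 → Ȟ^2 ≅ 0


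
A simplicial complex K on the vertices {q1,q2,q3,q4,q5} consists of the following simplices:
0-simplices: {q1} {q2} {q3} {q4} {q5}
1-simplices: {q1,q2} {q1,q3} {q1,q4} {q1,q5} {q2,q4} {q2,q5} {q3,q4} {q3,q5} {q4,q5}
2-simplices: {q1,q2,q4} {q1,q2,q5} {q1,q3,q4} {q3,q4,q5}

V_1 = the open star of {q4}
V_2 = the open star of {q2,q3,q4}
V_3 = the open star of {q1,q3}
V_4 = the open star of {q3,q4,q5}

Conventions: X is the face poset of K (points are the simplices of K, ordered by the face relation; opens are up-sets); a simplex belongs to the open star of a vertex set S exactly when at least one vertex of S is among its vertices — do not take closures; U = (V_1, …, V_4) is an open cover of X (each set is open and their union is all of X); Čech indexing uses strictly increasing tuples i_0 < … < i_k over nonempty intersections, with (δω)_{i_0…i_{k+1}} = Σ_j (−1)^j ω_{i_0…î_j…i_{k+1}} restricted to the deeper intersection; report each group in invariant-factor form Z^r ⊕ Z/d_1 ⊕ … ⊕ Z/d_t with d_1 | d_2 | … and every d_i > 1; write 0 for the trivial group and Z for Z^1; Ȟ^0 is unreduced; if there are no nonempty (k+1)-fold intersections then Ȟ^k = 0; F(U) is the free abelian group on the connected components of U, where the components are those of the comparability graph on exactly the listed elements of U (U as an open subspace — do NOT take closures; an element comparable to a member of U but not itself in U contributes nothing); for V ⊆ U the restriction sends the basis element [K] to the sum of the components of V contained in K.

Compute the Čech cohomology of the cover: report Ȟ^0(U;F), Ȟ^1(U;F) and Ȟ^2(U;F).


Ȟ^0 = Z, Ȟ^1 = Z and Ȟ^2 = 0

nonempty intersections:
  V1={{q4},{q1,q4},{q2,q4},{q3,q4},{q4,q5},{q1,q2,q4},{q1,q3,q4},{q3,q4,q5}} V2={{q2},{q3},{q4},{q1,q2},{q1,q3},{q1,q4},{q2,q4},{q2,q5},{q3,q4},{q3,q5},{q4,q5},{q1,q2,q4},{q1,q2,q5},{q1,q3,q4},{q3,q4,q5}} V3={{q1},{q3},{q1,q2},{q1,q3},{q1,q4},{q1,q5},{q3,q4},{q3,q5},{q1,q2,q4},{q1,q2,q5},{q1,q3,q4},{q3,q4,q5}} V4={{q3},{q4},{q5},{q1,q3},{q1,q4},{q1,q5},{q2,q4},{q2,q5},{q3,q4},{q3,q5},{q4,q5},{q1,q2,q4},{q1,q2,q5},{q1,q3,q4},{q3,q4,q5}}
  V12={{q4},{q1,q4},{q2,q4},{q3,q4},{q4,q5},{q1,q2,q4},{q1,q3,q4},{q3,q4,q5}} V13={{q1,q4},{q3,q4},{q1,q2,q4},{q1,q3,q4},{q3,q4,q5}} V14={{q4},{q1,q4},{q2,q4},{q3,q4},{q4,q5},{q1,q2,q4},{q1,q3,q4},{q3,q4,q5}} V23={{q3},{q1,q2},{q1,q3},{q1,q4},{q3,q4},{q3,q5},{q1,q2,q4},{q1,q2,q5},{q1,q3,q4},{q3,q4,q5}} V24={{q3},{q4},{q1,q3},{q1,q4},{q2,q4},{q2,q5},{q3,q4},{q3,q5},{q4,q5},{q1,q2,q4},{q1,q2,q5},{q1,q3,q4},{q3,q4,q5}} V34={{q3},{q1,q3},{q1,q4},{q1,q5},{q3,q4},{q3,q5},{q1,q2,q4},{q1,q2,q5},{q1,q3,q4},{q3,q4,q5}}
  V123={{q1,q4},{q3,q4},{q1,q2,q4},{q1,q3,q4},{q3,q4,q5}} V124={{q4},{q1,q4},{q2,q4},{q3,q4},{q4,q5},{q1,q2,q4},{q1,q3,q4},{q3,q4,q5}} V134={{q1,q4},{q3,q4},{q1,q2,q4},{q1,q3,q4},{q3,q4,q5}} V234={{q3},{q1,q3},{q1,q4},{q3,q4},{q3,q5},{q1,q2,q4},{q1,q2,q5},{q1,q3,q4},{q3,q4,q5}}
  V1234={{q1,q4},{q3,q4},{q1,q2,q4},{q1,q3,q4},{q3,q4,q5}}
components per intersection:
  V1: {{q4},{q1,q4},{q2,q4},{q3,q4},{q4,q5},{q1,q2,q4},{q1,q3,q4},{q3,q4,q5}}
  V2: {{q2},{q3},{q4},{q1,q2},{q1,q3},{q1,q4},{q2,q4},{q2,q5},{q3,q4},{q3,q5},{q4,q5},{q1,q2,q4},{q1,q2,q5},{q1,q3,q4},{q3,q4,q5}}
  V3: {{q1},{q3},{q1,q2},{q1,q3},{q1,q4},{q1,q5},{q3,q4},{q3,q5},{q1,q2,q4},{q1,q2,q5},{q1,q3,q4},{q3,q4,q5}}
  V4: {{q3},{q4},{q5},{q1,q3},{q1,q4},{q1,q5},{q2,q4},{q2,q5},{q3,q4},{q3,q5},{q4,q5},{q1,q2,q4},{q1,q2,q5},{q1,q3,q4},{q3,q4,q5}}
  V12: {{q4},{q1,q4},{q2,q4},{q3,q4},{q4,q5},{q1,q2,q4},{q1,q3,q4},{q3,q4,q5}}
  V13: {{q1,q4},{q3,q4},{q1,q2,q4},{q1,q3,q4},{q3,q4,q5}}
  V14: {{q4},{q1,q4},{q2,q4},{q3,q4},{q4,q5},{q1,q2,q4},{q1,q3,q4},{q3,q4,q5}}
  V23: {{q3},{q1,q2},{q1,q3},{q1,q4},{q3,q4},{q3,q5},{q1,q2,q4},{q1,q2,q5},{q1,q3,q4},{q3,q4,q5}}
  V24: {{q3},{q4},{q1,q3},{q1,q4},{q2,q4},{q3,q4},{q3,q5},{q4,q5},{q1,q2,q4},{q1,q3,q4},{q3,q4,q5}} {{q2,q5},{q1,q2,q5}}
  V34: {{q3},{q1,q3},{q1,q4},{q3,q4},{q3,q5},{q1,q2,q4},{q1,q3,q4},{q3,q4,q5}} {{q1,q5},{q1,q2,q5}}
  V123: {{q1,q4},{q3,q4},{q1,q2,q4},{q1,q3,q4},{q3,q4,q5}}
  V124: {{q4},{q1,q4},{q2,q4},{q3,q4},{q4,q5},{q1,q2,q4},{q1,q3,q4},{q3,q4,q5}}
  V134: {{q1,q4},{q3,q4},{q1,q2,q4},{q1,q3,q4},{q3,q4,q5}}
  V234: {{q3},{q1,q3},{q1,q4},{q3,q4},{q3,q5},{q1,q2,q4},{q1,q3,q4},{q3,q4,q5}} {{q1,q2,q5}}
  V1234: {{q1,q4},{q3,q4},{q1,q2,q4},{q1,q3,q4},{q3,q4,q5}}
C dims 4,8,5,1; δ0: rk 3, SNF 1^3; δ1: rk 4, SNF 1^4; δ2: rk 1, SNF 1^1
Ȟ^0: (4−3)−0=1 ⇒ Z
Ȟ^1: (8−4)−3=1 ⇒ Z
Ȟ^2: (5−1)−4=0 ⇒ 0


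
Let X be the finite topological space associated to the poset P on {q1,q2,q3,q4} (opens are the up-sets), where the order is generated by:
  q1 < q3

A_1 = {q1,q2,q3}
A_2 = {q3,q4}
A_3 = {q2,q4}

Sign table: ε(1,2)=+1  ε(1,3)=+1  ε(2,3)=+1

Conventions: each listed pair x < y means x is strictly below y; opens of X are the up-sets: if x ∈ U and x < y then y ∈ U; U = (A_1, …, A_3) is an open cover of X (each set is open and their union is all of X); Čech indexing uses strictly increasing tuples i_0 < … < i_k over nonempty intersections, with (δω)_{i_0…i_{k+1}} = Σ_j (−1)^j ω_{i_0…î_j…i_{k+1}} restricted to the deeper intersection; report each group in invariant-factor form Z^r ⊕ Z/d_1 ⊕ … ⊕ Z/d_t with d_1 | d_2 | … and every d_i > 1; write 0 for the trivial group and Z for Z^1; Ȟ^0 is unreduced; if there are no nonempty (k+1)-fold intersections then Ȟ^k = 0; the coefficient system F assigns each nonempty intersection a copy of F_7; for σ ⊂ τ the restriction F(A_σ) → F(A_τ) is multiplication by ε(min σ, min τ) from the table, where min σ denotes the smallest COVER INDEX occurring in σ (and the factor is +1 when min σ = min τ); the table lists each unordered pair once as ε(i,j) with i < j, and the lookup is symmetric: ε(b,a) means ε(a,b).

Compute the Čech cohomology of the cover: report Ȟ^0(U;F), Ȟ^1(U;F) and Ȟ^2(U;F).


Ȟ^0(U;F) ≅ Z/7; Ȟ^1(U;F) ≅ Z/7; Ȟ^2(U;F) ≅ 0

nonempty intersections:
  A12={q3} A13={q2} A23={q4}
C dims 3,3; δ0: rk_F7 2
Ȟ^0: (3−2)−0=1 ⇒ Z/7
Ȟ^1: (3−0)−2=1 ⇒ Z/7
Ȟ^2: (0−0)−0=0 ⇒ 0


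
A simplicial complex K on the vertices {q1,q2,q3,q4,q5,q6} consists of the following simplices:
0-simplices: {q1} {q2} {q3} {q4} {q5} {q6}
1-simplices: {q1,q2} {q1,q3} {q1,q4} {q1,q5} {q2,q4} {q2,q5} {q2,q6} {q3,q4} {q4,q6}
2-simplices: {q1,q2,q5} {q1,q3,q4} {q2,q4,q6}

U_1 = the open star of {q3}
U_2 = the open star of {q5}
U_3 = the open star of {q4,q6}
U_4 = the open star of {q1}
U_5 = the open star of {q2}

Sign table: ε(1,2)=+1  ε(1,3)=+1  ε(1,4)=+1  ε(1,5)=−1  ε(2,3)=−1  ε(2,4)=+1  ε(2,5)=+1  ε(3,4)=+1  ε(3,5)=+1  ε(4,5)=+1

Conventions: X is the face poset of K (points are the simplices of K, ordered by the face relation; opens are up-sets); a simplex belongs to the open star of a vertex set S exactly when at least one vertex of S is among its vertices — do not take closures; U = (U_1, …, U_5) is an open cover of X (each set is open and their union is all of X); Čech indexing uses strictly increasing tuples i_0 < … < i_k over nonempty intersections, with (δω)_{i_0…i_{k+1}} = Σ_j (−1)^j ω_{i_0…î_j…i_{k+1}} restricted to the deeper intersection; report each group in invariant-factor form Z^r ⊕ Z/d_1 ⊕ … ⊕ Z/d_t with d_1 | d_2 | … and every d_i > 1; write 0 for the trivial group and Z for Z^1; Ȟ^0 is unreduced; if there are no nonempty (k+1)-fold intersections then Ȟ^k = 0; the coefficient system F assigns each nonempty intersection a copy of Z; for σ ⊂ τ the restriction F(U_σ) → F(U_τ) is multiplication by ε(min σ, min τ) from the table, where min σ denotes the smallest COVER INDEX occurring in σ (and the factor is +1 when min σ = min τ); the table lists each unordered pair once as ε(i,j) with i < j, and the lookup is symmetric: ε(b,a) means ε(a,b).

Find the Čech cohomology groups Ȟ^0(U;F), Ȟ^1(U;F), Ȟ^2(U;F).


nerve simplices:
  U1={{q3},{q1,q3},{q3,q4},{q1,q3,q4}} U2={{q5},{q1,q5},{q2,q5},{q1,q2,q5}} U3={{q4},{q6},{q1,q4},{q2,q4},{q2,q6},{q3,q4},{q4,q6},{q1,q3,q4},{q2,q4,q6}} U4={{q1},{q1,q2},{q1,q3},{q1,q4},{q1,q5},{q1,q2,q5},{q1,q3,q4}} U5={{q2},{q1,q2},{q2,q4},{q2,q5},{q2,q6},{q1,q2,q5},{q2,q4,q6}}
  U13={{q3,q4},{q1,q3,q4}} U14={{q1,q3},{q1,q3,q4}} U24={{q1,q5},{q1,q2,q5}} U25={{q2,q5},{q1,q2,q5}} U34={{q1,q4},{q1,q3,q4}} U35={{q2,q4},{q2,q6},{q2,q4,q6}} U45={{q1,q2},{q1,q2,q5}}
  U134={{q1,q3,q4}} U245={{q1,q2,q5}}
C dims 5,7,2; δ0: rk 4, SNF 1^4; δ1: rk 2, SNF 1^2
degree 0: 5−4−0 = 1 → Ȟ^0 ≅ Z
degree 1: 7−2−4 = 1 → Ȟ^1 ≅ Z
degree 2: 2−0−2 = 0 → Ȟ^2 ≅ 0

Ȟ^0(U;F) ≅ Z, Ȟ^1(U;F) ≅ Z and Ȟ^2(U;F) ≅ 0


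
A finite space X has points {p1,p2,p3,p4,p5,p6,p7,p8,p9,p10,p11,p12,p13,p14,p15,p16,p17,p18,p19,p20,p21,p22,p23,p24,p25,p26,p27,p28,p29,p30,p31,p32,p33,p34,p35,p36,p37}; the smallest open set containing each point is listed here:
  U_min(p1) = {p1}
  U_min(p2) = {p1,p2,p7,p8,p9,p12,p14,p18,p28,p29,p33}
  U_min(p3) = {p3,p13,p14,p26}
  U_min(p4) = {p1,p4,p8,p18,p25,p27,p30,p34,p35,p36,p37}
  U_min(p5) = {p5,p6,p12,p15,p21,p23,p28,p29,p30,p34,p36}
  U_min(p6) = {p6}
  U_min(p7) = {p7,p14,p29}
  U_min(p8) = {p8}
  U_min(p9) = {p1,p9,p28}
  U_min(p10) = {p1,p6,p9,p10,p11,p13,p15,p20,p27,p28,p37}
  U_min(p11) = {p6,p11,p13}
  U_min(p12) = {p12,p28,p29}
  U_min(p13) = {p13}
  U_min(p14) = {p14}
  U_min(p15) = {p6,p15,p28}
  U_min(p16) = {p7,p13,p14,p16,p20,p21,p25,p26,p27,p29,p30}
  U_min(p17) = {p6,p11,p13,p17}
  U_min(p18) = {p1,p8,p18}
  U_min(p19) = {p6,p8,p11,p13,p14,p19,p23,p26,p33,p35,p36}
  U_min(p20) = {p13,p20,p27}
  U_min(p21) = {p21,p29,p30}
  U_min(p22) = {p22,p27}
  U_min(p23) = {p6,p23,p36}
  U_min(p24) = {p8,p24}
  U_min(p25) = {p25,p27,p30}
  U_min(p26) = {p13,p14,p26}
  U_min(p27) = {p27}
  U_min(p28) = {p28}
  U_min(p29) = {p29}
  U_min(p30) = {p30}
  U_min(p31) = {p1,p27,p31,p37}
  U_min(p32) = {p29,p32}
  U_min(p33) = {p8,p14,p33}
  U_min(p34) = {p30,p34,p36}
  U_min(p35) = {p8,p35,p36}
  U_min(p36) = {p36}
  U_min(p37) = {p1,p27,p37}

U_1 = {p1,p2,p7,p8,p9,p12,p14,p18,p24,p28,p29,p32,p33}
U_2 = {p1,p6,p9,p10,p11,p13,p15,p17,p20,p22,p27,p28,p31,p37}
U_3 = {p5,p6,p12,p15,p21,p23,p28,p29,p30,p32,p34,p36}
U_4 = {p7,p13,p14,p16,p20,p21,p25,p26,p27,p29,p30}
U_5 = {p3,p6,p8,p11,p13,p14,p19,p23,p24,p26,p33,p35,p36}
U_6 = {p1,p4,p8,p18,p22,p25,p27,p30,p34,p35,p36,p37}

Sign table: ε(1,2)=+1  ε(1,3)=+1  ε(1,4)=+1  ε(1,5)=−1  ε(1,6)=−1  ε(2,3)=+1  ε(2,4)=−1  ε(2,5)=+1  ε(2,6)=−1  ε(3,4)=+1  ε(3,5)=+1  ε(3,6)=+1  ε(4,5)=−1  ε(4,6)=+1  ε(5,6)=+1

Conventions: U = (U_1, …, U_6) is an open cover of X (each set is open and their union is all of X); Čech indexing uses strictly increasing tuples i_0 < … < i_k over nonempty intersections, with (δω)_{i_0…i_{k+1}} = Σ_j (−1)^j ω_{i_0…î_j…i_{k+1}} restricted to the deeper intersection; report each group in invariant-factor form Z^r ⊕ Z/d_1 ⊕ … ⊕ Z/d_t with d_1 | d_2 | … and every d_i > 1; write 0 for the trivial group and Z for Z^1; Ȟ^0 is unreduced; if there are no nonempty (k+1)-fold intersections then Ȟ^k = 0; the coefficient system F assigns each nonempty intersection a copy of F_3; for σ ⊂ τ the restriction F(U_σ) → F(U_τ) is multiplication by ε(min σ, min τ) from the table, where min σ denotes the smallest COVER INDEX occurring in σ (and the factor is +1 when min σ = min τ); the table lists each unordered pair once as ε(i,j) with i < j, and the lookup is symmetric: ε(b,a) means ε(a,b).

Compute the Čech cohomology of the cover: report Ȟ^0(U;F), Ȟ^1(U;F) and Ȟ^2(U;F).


nerve simplices:
  U12={p1,p9,p28} U13={p12,p28,p29,p32} U14={p7,p14,p29} U15={p8,p14,p24,p33} U16={p1,p8,p18} U23={p6,p15,p28} U24={p13,p20,p27} U25={p6,p11,p13} U26={p1,p22,p27,p37} U34={p21,p29,p30} U35={p6,p23,p36} U36={p30,p34,p36} U45={p13,p14,p26} U46={p25,p27,p30} U56={p8,p35,p36}
  U123={p28} U126={p1} U134={p29} U145={p14} U156={p8} U235={p6} U245={p13} U246={p27} U346={p30} U356={p36}
C dims 6,15,10; δ0: rk_F3 6; δ1: rk_F3 9
degree 0: 6−6−0 = 0 → Ȟ^0 ≅ 0
degree 1: 15−9−6 = 0 → Ȟ^1 ≅ 0
degree 2: 10−0−9 = 1 → Ȟ^2 ≅ Z/3

Ȟ^0 ≅ 0; Ȟ^1 ≅ 0; Ȟ^2 ≅ Z/3


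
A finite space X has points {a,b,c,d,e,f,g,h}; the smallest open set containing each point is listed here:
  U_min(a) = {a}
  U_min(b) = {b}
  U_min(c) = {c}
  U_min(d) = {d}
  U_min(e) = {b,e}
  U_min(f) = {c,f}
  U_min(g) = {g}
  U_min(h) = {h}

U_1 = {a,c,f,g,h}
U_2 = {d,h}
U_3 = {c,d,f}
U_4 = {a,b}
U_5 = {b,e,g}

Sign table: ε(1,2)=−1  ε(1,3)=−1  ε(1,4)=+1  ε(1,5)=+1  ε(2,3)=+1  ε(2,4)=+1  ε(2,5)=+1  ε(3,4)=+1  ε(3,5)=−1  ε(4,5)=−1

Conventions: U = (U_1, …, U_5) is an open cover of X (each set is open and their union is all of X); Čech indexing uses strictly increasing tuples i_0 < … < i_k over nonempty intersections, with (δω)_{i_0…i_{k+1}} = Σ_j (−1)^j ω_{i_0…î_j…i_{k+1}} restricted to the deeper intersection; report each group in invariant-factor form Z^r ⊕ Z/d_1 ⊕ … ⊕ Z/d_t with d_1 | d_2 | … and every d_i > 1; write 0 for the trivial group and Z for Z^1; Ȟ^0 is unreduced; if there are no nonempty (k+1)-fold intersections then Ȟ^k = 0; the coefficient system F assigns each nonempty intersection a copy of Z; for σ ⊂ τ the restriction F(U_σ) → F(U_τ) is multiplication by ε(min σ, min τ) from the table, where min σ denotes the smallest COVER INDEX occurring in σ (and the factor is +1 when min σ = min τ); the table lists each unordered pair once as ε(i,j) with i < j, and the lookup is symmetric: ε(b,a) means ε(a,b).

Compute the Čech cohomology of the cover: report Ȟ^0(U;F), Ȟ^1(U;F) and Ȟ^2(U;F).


nonempty intersections:
  U12={h} U13={c,f} U14={a} U15={g} U23={d} U45={b}
C dims 5,6; δ0: rk 5, SNF 1^4·2
Ȟ^0: (5−5)−0=0 ⇒ 0
Ȟ^1: (6−0)−5=1 plus torsion [2] ⇒ Z ⊕ Z/2
Ȟ^2: (0−0)−0=0 ⇒ 0

Ȟ^0(U;F) ≅ 0; Ȟ^1(U;F) ≅ Z ⊕ Z/2; Ȟ^2(U;F) ≅ 0


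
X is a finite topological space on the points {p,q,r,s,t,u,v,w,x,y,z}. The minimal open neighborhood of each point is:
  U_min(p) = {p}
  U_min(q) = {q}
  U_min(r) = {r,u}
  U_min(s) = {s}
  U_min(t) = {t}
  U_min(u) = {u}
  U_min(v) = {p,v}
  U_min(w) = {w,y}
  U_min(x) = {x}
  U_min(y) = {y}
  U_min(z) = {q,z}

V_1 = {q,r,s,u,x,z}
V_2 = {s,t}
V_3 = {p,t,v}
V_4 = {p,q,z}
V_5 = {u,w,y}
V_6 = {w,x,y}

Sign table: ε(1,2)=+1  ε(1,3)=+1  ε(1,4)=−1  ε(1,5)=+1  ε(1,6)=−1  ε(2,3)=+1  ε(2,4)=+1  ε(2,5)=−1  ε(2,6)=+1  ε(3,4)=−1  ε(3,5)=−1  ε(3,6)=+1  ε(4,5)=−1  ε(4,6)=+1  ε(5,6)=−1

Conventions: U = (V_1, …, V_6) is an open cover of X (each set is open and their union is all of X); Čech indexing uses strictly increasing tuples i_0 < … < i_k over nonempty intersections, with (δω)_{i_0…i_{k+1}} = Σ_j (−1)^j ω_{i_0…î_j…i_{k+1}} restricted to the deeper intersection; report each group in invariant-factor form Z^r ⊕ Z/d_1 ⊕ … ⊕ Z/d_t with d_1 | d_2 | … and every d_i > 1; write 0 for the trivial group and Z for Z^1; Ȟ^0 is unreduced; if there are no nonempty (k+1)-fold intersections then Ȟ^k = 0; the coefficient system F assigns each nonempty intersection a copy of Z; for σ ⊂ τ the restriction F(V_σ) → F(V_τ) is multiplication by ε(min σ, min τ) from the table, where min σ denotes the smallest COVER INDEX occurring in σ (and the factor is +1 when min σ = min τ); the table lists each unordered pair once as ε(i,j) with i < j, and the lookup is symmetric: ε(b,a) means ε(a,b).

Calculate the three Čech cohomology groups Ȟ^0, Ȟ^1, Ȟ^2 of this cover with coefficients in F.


Ȟ^0 ≅ Z; Ȟ^1 ≅ Z^2; Ȟ^2 ≅ 0

intersection data:
  V12={s} V14={q,z} V15={u} V16={x} V23={t} V34={p} V56={w,y}
C dims 6,7; δ0: rk 5, SNF 1^5
Ȟ^0 = (6 − 5) − 0 = 1, so Ȟ^0 ≅ Z
Ȟ^1 = (7 − 0) − 5 = 2, so Ȟ^1 ≅ Z^2
Ȟ^2 = (0 − 0) − 0 = 0, so Ȟ^2 ≅ 0


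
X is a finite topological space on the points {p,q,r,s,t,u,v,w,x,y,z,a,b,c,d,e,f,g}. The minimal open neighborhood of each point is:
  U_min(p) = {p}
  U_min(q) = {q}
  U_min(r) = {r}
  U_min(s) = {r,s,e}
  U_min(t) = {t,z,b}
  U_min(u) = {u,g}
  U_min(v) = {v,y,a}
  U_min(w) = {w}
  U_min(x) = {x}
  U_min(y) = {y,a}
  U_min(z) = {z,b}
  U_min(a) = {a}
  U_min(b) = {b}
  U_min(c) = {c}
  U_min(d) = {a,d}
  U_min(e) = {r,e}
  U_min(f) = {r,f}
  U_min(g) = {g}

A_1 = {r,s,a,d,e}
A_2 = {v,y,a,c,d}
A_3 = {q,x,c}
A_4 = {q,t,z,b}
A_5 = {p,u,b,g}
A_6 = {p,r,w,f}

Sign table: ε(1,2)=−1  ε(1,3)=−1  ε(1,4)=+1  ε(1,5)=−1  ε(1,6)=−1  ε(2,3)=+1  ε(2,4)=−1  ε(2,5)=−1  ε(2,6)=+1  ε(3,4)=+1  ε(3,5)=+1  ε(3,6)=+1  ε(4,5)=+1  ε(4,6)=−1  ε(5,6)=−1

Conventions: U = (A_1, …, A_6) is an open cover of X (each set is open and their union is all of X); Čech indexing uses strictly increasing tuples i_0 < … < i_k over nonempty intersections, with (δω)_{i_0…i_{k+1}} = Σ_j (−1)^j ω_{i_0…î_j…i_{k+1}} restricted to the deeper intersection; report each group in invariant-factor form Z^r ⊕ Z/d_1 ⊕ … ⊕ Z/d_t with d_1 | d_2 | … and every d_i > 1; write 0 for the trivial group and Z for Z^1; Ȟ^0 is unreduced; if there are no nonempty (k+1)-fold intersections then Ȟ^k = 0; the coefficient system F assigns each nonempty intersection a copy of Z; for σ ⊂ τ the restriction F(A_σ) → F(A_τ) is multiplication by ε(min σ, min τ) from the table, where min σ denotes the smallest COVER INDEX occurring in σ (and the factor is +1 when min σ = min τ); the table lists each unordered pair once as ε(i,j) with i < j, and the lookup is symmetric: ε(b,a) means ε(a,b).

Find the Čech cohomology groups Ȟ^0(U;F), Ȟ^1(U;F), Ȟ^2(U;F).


nonempty intersections:
  A12={a,d} A16={r} A23={c} A34={q} A45={b} A56={p}
C dims 6,6; δ0: rk 6, SNF 1^5·2
Ȟ^0: (6−6)−0=0 ⇒ 0
Ȟ^1: (6−0)−6=0 plus torsion [2] ⇒ Z/2
Ȟ^2: (0−0)−0=0 ⇒ 0

Ȟ^0(U;F) ≅ 0, Ȟ^1(U;F) ≅ Z/2 and Ȟ^2(U;F) ≅ 0


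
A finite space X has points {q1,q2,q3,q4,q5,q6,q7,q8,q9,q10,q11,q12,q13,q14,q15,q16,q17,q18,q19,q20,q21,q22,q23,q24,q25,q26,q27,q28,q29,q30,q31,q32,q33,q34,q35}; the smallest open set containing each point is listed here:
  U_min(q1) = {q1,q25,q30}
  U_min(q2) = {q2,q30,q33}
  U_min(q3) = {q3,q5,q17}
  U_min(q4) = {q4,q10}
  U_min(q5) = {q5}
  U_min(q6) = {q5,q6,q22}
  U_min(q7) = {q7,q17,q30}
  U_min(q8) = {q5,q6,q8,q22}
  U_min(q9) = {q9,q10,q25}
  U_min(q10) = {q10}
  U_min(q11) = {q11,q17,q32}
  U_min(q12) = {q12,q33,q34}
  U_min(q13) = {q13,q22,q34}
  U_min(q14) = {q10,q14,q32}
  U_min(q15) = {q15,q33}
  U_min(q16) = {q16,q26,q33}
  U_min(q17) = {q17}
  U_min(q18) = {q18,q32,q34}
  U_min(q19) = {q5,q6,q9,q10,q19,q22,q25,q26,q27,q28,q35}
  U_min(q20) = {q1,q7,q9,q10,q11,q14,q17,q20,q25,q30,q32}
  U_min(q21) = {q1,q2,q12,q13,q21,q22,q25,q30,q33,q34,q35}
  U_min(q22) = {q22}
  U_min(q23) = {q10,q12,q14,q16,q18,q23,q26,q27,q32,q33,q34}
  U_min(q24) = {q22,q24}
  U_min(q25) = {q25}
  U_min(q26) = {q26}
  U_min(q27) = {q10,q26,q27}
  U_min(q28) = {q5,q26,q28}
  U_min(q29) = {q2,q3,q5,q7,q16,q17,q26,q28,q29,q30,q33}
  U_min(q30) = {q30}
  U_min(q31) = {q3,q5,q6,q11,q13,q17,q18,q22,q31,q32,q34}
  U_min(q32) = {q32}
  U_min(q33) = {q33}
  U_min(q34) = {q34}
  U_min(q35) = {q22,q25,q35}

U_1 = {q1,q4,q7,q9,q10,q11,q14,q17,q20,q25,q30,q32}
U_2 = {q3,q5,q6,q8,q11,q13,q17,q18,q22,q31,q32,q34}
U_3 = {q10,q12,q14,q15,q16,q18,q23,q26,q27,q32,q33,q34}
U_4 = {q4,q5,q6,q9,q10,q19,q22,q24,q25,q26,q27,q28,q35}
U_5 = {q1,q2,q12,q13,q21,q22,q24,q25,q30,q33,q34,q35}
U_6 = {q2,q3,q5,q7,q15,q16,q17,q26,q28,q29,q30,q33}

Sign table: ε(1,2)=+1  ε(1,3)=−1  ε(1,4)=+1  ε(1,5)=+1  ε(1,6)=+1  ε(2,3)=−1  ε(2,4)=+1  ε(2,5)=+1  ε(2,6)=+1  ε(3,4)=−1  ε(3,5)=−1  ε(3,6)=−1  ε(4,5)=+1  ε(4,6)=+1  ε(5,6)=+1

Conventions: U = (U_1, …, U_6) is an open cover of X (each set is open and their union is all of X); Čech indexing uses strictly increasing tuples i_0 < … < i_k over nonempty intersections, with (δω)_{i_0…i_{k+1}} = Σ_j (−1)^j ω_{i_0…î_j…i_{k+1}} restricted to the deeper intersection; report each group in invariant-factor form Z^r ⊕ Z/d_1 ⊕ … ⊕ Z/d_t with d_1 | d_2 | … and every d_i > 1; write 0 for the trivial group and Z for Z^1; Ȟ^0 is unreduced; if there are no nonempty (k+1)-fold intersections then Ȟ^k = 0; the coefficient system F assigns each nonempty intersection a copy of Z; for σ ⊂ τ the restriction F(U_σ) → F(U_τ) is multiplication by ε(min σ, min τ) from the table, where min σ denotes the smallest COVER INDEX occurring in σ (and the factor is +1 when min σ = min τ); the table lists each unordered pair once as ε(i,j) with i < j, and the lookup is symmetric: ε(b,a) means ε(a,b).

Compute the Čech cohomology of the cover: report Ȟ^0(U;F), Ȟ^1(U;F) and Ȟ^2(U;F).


Ȟ^0(U;F) ≅ Z, Ȟ^1(U;F) ≅ 0 and Ȟ^2(U;F) ≅ Z/2

nonempty intersections:
  U12={q11,q17,q32} U13={q10,q14,q32} U14={q4,q9,q10,q25} U15={q1,q25,q30} U16={q7,q17,q30} U23={q18,q32,q34} U24={q5,q6,q22} U25={q13,q22,q34} U26={q3,q5,q17} U34={q10,q26,q27} U35={q12,q33,q34} U36={q15,q16,q26,q33} U45={q22,q24,q25,q35} U46={q5,q26,q28} U56={q2,q30,q33}
  U123={q32} U126={q17} U134={q10} U145={q25} U156={q30} U235={q34} U245={q22} U246={q5} U346={q26} U356={q33}
C dims 6,15,10; δ0: rk 5, SNF 1^5; δ1: rk 10, SNF 1^9·2
Ȟ^0: (6−5)−0=1 ⇒ Z
Ȟ^1: (15−10)−5=0 ⇒ 0
Ȟ^2: (10−0)−10=0 plus torsion [2] ⇒ Z/2


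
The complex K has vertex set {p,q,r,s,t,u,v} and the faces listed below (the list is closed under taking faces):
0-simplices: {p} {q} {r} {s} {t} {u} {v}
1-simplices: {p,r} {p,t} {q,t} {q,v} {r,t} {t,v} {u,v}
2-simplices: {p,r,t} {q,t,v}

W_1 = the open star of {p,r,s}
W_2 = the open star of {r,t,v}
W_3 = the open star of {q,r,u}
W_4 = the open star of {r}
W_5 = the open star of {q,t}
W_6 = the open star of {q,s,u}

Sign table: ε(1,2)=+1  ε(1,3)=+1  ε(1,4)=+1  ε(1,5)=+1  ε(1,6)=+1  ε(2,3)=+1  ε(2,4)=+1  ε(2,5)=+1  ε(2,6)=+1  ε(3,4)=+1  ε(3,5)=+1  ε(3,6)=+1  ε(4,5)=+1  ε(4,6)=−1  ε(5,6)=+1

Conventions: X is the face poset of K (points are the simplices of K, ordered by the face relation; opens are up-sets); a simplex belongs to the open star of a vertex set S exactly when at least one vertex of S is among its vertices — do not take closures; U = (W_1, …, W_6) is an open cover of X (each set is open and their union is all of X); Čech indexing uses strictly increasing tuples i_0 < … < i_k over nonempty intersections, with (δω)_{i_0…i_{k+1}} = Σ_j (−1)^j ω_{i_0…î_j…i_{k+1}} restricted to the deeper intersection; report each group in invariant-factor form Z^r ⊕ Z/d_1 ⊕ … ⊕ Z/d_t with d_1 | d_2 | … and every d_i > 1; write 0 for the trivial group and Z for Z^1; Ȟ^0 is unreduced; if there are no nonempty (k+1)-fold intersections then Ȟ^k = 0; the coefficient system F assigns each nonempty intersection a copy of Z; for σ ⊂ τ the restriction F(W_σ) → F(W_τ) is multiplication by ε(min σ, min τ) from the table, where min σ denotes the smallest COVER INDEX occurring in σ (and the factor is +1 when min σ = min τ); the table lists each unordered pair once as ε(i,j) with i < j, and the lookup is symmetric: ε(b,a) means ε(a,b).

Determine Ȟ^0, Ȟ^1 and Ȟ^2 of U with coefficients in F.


cover nerve:
  W1={{p},{r},{s},{p,r},{p,t},{r,t},{p,r,t}} W2={{r},{t},{v},{p,r},{p,t},{q,t},{q,v},{r,t},{t,v},{u,v},{p,r,t},{q,t,v}} W3={{q},{r},{u},{p,r},{q,t},{q,v},{r,t},{u,v},{p,r,t},{q,t,v}} W4={{r},{p,r},{r,t},{p,r,t}} W5={{q},{t},{p,t},{q,t},{q,v},{r,t},{t,v},{p,r,t},{q,t,v}} W6={{q},{s},{u},{q,t},{q,v},{u,v},{q,t,v}}
  W12={{r},{p,r},{p,t},{r,t},{p,r,t}} W13={{r},{p,r},{r,t},{p,r,t}} W14={{r},{p,r},{r,t},{p,r,t}} W15={{p,t},{r,t},{p,r,t}} W16={{s}} W23={{r},{p,r},{q,t},{q,v},{r,t},{u,v},{p,r,t},{q,t,v}} W24={{r},{p,r},{r,t},{p,r,t}} W25={{t},{p,t},{q,t},{q,v},{r,t},{t,v},{p,r,t},{q,t,v}} W26={{q,t},{q,v},{u,v},{q,t,v}} W34={{r},{p,r},{r,t},{p,r,t}} W35={{q},{q,t},{q,v},{r,t},{p,r,t},{q,t,v}} W36={{q},{u},{q,t},{q,v},{u,v},{q,t,v}} W45={{r,t},{p,r,t}} W56={{q},{q,t},{q,v},{q,t,v}}
  W123={{r},{p,r},{r,t},{p,r,t}} W124={{r},{p,r},{r,t},{p,r,t}} W125={{p,t},{r,t},{p,r,t}} W134={{r},{p,r},{r,t},{p,r,t}} W135={{r,t},{p,r,t}} W145={{r,t},{p,r,t}} W234={{r},{p,r},{r,t},{p,r,t}} W235={{q,t},{q,v},{r,t},{p,r,t},{q,t,v}} W236={{q,t},{q,v},{u,v},{q,t,v}} W245={{r,t},{p,r,t}} W256={{q,t},{q,v},{q,t,v}} W345={{r,t},{p,r,t}} W356={{q},{q,t},{q,v},{q,t,v}}
  W1234={{r},{p,r},{r,t},{p,r,t}} W1235={{r,t},{p,r,t}} W1245={{r,t},{p,r,t}} W1345={{r,t},{p,r,t}} W2345={{r,t},{p,r,t}} W2356={{q,t},{q,v},{q,t,v}}
  W12345={{r,t},{p,r,t}}
C dims 6,14,13,6; δ0: rk 5, SNF 1^5; δ1: rk 8, SNF 1^8; δ2: rk 5, SNF 1^5
Ȟ^0: (6−5)−0=1 ⇒ Z
Ȟ^1: (14−8)−5=1 ⇒ Z
Ȟ^2: (13−5)−8=0 ⇒ 0

Ȟ^0 = Z, Ȟ^1 = Z and Ȟ^2 = 0
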